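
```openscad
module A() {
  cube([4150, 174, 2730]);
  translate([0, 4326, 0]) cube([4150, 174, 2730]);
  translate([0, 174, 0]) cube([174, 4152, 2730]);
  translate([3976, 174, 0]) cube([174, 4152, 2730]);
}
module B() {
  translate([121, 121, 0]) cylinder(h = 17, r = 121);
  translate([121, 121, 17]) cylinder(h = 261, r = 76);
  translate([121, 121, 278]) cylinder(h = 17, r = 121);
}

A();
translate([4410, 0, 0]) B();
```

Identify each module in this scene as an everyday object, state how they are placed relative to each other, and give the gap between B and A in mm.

A is a house frame. B is a spool. The spool is on the floor beside the house frame on its +x side. The gap between the spool and the house frame is 260 mm.

The spool's nearest face is 260 mm from the house frame's +x face.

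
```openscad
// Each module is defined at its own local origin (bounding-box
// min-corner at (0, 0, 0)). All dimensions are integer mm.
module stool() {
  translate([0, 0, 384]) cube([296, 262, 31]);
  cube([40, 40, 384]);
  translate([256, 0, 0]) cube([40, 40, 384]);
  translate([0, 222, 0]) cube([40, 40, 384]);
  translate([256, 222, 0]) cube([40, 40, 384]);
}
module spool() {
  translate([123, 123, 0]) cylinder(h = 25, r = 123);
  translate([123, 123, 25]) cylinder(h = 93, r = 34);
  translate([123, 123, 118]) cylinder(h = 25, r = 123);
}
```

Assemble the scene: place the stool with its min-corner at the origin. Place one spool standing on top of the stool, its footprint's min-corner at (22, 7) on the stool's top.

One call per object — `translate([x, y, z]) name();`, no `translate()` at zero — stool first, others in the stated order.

stool();
translate([22, 7, 415]) spool();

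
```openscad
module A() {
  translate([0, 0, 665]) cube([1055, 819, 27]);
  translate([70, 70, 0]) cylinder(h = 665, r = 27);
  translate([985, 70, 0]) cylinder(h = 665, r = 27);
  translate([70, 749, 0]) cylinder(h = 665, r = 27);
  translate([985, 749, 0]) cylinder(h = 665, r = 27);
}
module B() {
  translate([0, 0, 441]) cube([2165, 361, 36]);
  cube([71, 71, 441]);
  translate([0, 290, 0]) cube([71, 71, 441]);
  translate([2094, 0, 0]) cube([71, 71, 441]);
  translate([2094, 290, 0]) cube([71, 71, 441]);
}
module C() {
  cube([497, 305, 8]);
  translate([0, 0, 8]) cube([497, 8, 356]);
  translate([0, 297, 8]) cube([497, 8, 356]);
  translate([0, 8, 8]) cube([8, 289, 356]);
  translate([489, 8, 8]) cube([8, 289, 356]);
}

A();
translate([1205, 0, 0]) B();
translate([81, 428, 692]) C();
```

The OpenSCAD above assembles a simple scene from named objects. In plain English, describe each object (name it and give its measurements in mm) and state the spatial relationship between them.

A is a rectangular dining table. The top is 1055×819×27 mm with its upper surface at z = 692 mm. It stands on four round legs of 54 mm diameter, each leg's bounding box inset 43 mm from the nearest pair of top edges, running from the floor to the underside of the top.

B is a bench: a 2165×361 mm seat slab, 36 mm thick, top at z = 477 mm, on four 71×71 mm square legs flush with the seat corners and standing on z = 0.

C is an open-topped rectangular box: outside dimensions 497×305×364 mm, with a uniform wall and base thickness of 8 mm. The base is a full 497×305 slab on the floor; four walls sit on top of the base. The front and back walls (the −y and +y sides) span the full width; the two side walls fit between them.

The bench is on the floor beside the table on its +x side. The open box is on top of the table.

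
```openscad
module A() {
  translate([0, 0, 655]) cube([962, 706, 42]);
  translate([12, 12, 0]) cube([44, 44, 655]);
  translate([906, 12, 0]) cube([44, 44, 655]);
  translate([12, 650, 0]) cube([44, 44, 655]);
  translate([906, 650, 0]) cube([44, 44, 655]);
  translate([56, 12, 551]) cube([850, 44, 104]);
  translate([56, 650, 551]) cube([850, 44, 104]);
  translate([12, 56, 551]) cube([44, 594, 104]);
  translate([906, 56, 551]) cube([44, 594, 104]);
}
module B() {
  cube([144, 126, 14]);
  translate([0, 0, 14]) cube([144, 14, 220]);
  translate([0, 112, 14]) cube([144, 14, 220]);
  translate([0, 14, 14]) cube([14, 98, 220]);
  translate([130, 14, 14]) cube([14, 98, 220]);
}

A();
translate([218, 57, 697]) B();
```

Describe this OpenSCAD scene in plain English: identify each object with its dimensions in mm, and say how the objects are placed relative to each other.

A is a table with a 962×706 mm rectangular top, 42 mm thick, top surface at z = 697 mm, supported by four 44×44 mm square legs, each inset 12 mm from the nearest pair of top edges, running from the floor. Four apron rails, 44 mm thick and 104 mm tall, run between adjacent legs with their top edges flush with the underside of the top and their outer faces flush with the legs' outer faces.

B is an open-topped rectangular box: outside dimensions 144×126×234 mm, with a uniform wall and base thickness of 14 mm. The base is a full 144×126 slab on the floor; four walls sit on top of the base. The front and back walls (the −y and +y sides) span the full width; the two side walls fit between them.

The open box is on top of the table.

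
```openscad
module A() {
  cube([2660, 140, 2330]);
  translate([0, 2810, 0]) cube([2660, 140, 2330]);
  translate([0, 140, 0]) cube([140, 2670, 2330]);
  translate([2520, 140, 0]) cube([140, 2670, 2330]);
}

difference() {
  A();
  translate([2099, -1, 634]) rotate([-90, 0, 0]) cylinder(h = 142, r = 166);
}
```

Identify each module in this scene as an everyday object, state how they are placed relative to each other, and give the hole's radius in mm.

A is a house frame. The house frame has a circular hole through its front wall. The hole's radius is 166 mm.

The subtracted cylinder has r = 166 mm.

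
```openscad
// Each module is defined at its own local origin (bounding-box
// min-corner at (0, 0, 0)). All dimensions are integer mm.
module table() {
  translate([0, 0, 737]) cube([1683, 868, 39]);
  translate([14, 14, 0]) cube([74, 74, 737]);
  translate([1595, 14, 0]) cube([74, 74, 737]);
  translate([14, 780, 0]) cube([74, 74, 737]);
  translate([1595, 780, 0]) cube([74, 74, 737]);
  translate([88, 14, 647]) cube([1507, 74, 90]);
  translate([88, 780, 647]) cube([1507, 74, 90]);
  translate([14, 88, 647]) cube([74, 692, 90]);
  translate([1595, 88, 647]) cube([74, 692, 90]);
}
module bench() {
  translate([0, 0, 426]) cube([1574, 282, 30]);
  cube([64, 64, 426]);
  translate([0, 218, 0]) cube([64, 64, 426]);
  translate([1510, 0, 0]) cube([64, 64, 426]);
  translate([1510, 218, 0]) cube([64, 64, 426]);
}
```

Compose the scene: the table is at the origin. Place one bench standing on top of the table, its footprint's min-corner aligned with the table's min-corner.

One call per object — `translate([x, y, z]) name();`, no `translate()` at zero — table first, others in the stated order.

table();
translate([0, 0, 776]) bench();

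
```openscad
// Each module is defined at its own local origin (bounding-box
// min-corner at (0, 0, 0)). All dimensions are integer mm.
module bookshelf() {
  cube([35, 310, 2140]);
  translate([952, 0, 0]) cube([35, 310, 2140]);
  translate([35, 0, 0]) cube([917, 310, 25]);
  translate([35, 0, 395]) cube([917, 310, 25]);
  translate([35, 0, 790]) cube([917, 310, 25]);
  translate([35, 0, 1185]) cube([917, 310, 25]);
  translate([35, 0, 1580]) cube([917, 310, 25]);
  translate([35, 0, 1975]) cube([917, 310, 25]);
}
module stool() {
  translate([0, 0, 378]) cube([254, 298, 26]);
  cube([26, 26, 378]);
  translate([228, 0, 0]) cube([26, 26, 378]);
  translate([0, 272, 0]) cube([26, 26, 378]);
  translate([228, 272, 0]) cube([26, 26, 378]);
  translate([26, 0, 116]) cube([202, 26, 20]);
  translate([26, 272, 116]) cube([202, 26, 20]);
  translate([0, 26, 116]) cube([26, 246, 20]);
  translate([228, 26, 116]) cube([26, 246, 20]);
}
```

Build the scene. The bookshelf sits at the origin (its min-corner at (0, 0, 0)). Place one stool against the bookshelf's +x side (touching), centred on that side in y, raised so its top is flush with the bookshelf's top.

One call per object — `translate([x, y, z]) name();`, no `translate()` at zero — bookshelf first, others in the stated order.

bookshelf();
translate([987, 6, 1736]) stool();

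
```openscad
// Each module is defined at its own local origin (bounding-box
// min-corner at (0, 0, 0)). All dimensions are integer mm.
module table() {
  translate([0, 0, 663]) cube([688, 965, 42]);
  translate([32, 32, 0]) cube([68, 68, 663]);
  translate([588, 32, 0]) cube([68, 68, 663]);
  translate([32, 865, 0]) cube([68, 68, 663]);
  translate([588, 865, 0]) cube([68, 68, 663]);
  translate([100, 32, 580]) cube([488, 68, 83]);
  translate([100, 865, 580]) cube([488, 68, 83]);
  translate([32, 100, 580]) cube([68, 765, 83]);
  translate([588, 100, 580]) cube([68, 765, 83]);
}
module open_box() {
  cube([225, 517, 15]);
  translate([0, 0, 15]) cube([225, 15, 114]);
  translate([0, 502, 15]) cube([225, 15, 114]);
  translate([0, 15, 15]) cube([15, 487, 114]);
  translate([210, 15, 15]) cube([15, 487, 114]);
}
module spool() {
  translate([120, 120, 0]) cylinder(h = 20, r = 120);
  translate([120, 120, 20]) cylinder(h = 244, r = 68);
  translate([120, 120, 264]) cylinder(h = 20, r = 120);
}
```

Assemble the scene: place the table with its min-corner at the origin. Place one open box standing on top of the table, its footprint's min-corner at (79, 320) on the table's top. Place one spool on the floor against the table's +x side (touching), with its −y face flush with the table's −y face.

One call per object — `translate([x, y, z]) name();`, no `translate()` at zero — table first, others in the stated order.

table();
translate([79, 320, 705]) open_box();
translate([688, 0, 0]) spool();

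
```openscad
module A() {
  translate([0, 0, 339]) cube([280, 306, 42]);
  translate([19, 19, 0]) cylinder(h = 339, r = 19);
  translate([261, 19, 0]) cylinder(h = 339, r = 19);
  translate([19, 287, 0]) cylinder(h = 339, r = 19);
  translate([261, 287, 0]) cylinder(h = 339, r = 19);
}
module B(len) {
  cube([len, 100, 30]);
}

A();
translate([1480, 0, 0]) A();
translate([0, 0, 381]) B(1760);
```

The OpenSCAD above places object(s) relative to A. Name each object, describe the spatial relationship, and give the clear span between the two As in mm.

A is a stool. B is a beam. A beam spans the tops of two stools. The clear span between the two stools is 1200 mm.

Second stool starts at x = 1480; first ends at x = 280; clear span = 1480 − 280 = 1200 mm.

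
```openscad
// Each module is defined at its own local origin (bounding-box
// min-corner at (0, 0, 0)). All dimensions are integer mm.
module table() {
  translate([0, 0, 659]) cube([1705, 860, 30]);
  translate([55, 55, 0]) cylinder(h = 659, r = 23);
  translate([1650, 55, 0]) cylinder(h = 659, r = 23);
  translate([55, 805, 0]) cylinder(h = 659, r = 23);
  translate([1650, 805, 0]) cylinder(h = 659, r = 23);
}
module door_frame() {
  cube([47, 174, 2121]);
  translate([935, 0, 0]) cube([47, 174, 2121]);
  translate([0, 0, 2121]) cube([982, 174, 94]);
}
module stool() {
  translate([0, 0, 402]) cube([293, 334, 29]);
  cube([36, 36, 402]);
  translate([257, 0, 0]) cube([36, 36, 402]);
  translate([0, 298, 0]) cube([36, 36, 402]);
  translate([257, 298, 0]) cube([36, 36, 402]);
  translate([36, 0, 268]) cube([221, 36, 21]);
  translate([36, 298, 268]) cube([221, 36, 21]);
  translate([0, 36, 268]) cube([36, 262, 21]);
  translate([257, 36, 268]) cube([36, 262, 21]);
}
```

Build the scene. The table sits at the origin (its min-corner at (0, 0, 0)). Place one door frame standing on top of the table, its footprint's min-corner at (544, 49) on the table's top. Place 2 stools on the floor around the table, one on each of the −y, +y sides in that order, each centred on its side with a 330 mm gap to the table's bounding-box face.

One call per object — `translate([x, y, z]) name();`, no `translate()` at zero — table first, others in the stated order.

table();
translate([544, 49, 689]) door_frame();
translate([706, -664, 0]) stool();
translate([706, 1190, 0]) stool();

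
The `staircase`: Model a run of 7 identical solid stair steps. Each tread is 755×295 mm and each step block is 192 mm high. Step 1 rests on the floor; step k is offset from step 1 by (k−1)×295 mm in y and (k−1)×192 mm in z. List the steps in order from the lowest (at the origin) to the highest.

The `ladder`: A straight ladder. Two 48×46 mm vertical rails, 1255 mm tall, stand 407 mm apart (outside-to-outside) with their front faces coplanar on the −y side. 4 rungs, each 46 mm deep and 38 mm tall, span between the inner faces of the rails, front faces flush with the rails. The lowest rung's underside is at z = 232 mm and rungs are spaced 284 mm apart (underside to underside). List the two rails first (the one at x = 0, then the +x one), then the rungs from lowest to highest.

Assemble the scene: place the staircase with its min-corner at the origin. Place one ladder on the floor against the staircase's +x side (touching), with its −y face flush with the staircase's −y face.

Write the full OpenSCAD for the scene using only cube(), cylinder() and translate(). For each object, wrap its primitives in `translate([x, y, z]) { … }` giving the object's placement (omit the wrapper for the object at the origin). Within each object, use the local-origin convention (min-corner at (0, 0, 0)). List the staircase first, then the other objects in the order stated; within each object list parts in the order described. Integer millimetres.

cube([755, 295, 192]);
translate([0, 295, 192]) cube([755, 295, 192]);
translate([0, 590, 384]) cube([755, 295, 192]);
translate([0, 885, 576]) cube([755, 295, 192]);
translate([0, 1180, 768]) cube([755, 295, 192]);
translate([0, 1475, 960]) cube([755, 295, 192]);
translate([0, 1770, 1152]) cube([755, 295, 192]);
translate([755, 0, 0]) {
  cube([48, 46, 1255]);
  translate([359, 0, 0]) cube([48, 46, 1255]);
  translate([48, 0, 232]) cube([311, 46, 38]);
  translate([48, 0, 516]) cube([311, 46, 38]);
  translate([48, 0, 800]) cube([311, 46, 38]);
  translate([48, 0, 1084]) cube([311, 46, 38]);
}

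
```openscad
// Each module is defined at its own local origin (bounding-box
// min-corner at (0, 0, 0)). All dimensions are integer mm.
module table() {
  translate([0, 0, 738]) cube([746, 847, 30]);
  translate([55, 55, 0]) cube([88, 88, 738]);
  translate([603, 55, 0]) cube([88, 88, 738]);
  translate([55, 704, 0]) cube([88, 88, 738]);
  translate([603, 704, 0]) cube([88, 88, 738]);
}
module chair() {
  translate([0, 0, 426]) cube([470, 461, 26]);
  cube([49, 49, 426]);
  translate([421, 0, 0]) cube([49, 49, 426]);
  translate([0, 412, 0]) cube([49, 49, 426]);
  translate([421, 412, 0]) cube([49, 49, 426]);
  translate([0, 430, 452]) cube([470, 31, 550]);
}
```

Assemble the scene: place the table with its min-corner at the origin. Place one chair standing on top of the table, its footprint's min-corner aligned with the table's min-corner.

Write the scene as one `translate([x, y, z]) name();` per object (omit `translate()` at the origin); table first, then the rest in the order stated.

table();
translate([0, 0, 768]) chair();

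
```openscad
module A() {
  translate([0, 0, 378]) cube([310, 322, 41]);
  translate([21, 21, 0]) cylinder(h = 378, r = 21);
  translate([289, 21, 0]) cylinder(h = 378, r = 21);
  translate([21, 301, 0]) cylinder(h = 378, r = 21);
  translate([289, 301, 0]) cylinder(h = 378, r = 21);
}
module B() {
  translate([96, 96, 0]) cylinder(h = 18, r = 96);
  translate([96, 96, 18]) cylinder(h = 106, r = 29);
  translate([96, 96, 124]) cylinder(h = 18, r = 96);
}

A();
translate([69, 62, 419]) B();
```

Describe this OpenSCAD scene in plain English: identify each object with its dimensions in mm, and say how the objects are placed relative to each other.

A is a four-legged stool. The seat is 310×322 mm, 41 mm thick, top at z = 419 mm. It stands on four round legs, each 42 mm in diameter, from z = 0 to the seat underside, each leg's axis is inset half a diameter from the nearest pair of seat edges (so the leg's bounding box is flush with the corner).

B is a spool: two coaxial disc flanges of radius 96 mm and thickness 18 mm, joined by a core cylinder of radius 29 mm and height 106 mm. The lower flange rests on z = 0 and the three cylinders share a vertical axis.

The spool is on top of the stool.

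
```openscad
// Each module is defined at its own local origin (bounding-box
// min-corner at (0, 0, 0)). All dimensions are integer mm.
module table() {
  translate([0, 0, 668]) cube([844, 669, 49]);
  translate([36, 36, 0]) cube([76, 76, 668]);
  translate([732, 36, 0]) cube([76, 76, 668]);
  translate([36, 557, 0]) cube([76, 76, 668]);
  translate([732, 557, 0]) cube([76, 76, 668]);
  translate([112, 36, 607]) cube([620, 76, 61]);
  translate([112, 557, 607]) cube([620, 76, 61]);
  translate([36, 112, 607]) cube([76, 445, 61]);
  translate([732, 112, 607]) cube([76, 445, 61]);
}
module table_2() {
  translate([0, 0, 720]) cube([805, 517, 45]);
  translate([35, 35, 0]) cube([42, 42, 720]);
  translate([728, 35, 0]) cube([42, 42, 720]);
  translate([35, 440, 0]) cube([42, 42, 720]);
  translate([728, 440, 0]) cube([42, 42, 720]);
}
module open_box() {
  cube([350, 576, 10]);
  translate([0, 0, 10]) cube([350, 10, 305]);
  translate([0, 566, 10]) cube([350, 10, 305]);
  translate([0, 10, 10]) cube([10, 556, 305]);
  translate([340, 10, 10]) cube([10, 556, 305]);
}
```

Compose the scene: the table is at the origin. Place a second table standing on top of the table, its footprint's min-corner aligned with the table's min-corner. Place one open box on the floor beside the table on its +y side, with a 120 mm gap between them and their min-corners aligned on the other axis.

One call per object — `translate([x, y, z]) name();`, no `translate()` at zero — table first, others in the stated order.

table();
translate([0, 0, 717]) table_2();
translate([0, 789, 0]) open_box();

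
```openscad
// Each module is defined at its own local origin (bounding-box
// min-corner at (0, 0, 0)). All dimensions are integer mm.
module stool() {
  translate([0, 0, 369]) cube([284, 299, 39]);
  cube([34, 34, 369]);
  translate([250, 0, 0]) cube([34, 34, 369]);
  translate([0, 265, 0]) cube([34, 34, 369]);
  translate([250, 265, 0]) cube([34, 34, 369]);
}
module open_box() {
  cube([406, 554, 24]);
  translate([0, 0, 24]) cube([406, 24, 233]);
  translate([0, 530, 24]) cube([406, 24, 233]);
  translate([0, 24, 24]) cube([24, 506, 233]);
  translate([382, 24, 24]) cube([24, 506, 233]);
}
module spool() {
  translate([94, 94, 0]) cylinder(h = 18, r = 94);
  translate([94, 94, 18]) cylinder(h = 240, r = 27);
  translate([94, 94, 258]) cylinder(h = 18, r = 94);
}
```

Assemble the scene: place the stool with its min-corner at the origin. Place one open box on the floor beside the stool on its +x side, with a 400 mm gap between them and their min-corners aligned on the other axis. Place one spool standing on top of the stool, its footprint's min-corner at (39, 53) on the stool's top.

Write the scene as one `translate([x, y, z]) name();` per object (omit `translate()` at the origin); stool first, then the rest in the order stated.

stool();
translate([684, 0, 0]) open_box();
translate([39, 53, 408]) spool();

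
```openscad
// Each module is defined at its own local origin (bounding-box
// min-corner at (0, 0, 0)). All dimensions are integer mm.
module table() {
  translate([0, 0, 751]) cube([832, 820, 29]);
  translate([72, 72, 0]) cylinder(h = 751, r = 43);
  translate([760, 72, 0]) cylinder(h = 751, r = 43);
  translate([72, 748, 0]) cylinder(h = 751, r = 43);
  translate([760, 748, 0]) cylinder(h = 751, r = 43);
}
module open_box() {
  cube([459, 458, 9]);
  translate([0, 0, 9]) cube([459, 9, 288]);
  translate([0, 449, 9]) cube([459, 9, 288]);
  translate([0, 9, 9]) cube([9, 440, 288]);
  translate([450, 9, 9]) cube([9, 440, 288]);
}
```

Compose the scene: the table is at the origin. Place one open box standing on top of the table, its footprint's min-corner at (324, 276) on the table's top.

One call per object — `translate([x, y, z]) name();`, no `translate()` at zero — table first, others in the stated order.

table();
translate([324, 276, 780]) open_box();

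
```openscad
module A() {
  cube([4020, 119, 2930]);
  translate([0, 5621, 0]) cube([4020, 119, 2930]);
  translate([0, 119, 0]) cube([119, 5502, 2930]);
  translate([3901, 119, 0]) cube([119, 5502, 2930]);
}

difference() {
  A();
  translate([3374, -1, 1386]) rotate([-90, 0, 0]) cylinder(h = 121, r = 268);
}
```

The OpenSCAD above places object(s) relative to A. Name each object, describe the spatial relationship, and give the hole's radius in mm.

The subtracted cylinder has r = 268 mm.

A is a house frame. The house frame has a circular hole through its front wall. The hole's radius is 268 mm.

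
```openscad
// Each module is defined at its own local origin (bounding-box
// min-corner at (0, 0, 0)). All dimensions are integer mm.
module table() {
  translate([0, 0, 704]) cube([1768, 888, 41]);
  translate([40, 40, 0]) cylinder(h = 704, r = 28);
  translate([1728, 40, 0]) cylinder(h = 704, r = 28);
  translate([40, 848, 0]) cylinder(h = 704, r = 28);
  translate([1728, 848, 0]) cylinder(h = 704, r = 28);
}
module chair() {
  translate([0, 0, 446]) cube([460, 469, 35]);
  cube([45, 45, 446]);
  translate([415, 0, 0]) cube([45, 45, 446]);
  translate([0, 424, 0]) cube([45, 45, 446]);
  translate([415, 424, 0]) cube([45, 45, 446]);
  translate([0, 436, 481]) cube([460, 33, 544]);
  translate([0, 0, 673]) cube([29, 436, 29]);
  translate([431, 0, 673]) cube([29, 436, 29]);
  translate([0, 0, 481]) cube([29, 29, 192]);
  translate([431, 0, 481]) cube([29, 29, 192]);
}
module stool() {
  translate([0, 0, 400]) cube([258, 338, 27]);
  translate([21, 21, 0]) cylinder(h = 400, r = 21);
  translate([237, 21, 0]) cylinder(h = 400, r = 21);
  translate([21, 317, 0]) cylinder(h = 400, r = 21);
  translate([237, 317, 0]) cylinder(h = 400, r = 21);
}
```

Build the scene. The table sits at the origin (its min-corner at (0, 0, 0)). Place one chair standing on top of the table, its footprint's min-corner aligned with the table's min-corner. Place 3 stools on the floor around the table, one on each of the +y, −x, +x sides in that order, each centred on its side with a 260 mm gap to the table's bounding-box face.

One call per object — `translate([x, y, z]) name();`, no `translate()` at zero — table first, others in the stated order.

table();
translate([0, 0, 745]) chair();
translate([755, 1148, 0]) stool();
translate([-518, 275, 0]) stool();
translate([2028, 275, 0]) stool();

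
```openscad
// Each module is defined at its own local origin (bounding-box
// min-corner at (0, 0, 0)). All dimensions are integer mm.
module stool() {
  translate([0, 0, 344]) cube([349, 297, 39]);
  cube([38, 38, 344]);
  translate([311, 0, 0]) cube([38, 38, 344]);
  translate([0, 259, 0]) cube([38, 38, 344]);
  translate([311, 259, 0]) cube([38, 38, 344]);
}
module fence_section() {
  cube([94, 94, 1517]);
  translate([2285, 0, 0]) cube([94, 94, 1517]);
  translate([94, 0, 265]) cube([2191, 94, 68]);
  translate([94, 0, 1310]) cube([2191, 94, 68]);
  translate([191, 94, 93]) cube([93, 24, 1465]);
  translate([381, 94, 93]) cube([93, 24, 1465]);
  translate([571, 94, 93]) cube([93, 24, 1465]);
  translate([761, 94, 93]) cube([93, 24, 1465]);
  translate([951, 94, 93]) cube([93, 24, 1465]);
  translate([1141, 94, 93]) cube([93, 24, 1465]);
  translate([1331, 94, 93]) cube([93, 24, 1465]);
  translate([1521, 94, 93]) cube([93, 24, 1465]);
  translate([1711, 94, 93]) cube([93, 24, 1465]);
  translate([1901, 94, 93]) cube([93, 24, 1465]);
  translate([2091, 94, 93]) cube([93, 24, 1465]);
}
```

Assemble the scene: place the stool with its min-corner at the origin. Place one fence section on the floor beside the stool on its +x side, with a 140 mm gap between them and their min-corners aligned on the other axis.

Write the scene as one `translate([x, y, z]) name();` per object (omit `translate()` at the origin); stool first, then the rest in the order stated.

stool();
translate([489, 0, 0]) fence_section();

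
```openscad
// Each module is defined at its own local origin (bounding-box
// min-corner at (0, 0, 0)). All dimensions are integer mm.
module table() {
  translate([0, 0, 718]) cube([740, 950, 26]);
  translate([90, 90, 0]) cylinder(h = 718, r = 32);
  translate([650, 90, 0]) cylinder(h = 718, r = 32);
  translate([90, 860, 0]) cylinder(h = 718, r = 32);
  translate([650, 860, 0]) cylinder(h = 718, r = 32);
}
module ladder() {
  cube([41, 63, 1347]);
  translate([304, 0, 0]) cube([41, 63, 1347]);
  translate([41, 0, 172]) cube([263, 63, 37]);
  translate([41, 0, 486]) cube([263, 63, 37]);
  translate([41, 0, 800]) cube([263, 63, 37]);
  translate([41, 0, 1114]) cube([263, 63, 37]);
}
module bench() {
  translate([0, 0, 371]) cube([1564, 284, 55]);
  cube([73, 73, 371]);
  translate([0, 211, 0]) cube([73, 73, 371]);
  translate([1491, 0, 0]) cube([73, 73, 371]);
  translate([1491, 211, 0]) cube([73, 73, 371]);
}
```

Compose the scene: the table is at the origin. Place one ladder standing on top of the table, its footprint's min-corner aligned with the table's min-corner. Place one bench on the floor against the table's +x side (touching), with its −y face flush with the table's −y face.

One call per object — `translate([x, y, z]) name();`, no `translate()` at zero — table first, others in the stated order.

table();
translate([0, 0, 744]) ladder();
translate([740, 0, 0]) bench();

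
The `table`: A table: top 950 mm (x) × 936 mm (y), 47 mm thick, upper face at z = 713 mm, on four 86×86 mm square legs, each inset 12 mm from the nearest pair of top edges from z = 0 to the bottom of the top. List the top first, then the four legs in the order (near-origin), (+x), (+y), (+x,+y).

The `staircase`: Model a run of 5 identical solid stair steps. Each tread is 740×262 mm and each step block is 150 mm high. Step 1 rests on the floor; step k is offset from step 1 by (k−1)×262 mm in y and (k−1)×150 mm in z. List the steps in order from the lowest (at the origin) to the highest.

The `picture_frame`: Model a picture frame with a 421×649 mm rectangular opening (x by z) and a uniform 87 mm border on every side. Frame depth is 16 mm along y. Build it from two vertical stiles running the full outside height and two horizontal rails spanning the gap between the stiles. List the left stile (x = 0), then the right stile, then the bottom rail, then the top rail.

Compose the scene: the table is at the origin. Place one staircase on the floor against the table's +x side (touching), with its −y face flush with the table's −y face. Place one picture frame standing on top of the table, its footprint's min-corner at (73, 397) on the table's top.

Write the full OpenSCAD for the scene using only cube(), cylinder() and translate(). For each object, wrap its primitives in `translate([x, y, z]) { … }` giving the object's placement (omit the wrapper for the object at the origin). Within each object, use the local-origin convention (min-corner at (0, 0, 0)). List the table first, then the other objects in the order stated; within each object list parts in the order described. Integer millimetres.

translate([0, 0, 666]) cube([950, 936, 47]);
translate([12, 12, 0]) cube([86, 86, 666]);
translate([852, 12, 0]) cube([86, 86, 666]);
translate([12, 838, 0]) cube([86, 86, 666]);
translate([852, 838, 0]) cube([86, 86, 666]);
translate([950, 0, 0]) {
  cube([740, 262, 150]);
  translate([0, 262, 150]) cube([740, 262, 150]);
  translate([0, 524, 300]) cube([740, 262, 150]);
  translate([0, 786, 450]) cube([740, 262, 150]);
  translate([0, 1048, 600]) cube([740, 262, 150]);
}
translate([73, 397, 713]) {
  cube([87, 16, 823]);
  translate([508, 0, 0]) cube([87, 16, 823]);
  translate([87, 0, 0]) cube([421, 16, 87]);
  translate([87, 0, 736]) cube([421, 16, 87]);
}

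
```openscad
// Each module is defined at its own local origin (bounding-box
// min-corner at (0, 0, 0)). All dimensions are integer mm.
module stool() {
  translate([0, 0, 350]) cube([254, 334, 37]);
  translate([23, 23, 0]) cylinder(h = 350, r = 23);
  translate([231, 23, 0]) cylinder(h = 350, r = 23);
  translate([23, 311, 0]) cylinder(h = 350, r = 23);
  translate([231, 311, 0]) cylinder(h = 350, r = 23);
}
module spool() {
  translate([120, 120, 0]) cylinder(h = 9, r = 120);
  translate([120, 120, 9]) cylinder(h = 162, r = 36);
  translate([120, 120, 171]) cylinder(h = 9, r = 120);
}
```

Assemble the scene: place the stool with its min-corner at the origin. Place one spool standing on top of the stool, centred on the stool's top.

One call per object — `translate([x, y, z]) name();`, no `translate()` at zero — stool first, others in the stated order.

stool();
translate([7, 47, 387]) spool();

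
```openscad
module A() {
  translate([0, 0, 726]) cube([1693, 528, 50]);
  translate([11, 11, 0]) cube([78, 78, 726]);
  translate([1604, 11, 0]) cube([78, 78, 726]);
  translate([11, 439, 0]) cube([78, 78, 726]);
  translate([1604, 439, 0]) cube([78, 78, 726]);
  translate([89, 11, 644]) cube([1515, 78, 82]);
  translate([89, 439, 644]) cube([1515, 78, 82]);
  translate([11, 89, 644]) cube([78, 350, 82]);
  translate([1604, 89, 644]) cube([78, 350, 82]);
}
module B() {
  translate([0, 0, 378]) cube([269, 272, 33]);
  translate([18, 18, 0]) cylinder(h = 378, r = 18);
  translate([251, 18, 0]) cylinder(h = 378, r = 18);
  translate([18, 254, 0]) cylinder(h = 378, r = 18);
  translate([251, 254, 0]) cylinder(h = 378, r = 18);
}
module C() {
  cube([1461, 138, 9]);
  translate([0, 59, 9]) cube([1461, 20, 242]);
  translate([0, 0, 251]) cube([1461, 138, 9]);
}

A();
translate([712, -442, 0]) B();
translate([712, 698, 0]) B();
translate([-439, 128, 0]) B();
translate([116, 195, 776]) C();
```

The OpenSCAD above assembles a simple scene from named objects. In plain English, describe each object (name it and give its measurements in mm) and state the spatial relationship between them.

A is a table: top 1693 mm (x) × 528 mm (y), 50 mm thick, upper face at z = 776 mm, on four 78×78 mm square legs, each inset 11 mm from the nearest pair of top edges, running from z = 0 to the bottom of the top. Four apron rails, 78 mm thick and 82 mm tall, run between adjacent legs with their top edges flush with the underside of the top and their outer faces flush with the legs' outer faces.

B is a four-legged stool. The seat is a 269×272×33 mm slab whose top surface is at z = 411 mm; four round legs, each 36 mm in diameter, run from the floor (z = 0) to the underside of the seat, each leg's axis is inset half a diameter from the nearest pair of seat edges (so the leg's bounding box is flush with the corner).

C is an I-beam lying along x, 1461 mm long. Overall section height 260 mm. Two flanges 138 mm wide (y) and 9 mm thick, one on the floor and one at the top; a web 20 mm thick runs between them, centred on the flange width.

Three stools sit around the table at the −y, +y, −x sides. The I-beam is on top of the table, centred.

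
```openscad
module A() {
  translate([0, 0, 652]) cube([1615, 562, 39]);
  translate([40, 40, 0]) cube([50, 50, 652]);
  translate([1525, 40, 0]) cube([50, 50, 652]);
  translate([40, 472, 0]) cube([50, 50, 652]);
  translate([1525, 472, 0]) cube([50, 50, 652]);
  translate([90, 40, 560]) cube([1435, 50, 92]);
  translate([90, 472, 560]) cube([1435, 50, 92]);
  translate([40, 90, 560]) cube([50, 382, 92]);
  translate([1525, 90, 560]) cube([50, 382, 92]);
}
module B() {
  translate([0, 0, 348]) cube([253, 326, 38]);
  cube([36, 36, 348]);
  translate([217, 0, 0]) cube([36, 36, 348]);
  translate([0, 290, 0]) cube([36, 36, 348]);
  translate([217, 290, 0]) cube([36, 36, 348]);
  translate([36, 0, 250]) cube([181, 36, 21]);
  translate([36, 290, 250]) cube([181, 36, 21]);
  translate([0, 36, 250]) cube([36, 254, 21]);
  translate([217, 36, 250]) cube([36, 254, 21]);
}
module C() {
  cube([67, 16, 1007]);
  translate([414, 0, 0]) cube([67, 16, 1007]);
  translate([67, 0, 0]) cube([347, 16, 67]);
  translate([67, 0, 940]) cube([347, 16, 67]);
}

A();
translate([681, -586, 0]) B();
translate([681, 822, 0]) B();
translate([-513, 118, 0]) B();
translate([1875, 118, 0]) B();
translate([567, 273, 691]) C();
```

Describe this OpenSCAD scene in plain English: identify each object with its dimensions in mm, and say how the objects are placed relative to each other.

A is a table with a 1615×562 mm rectangular top, 39 mm thick, top surface at z = 691 mm, supported by four 50×50 mm square legs, each inset 40 mm from the nearest pair of top edges, running from the floor. Four apron rails, 50 mm thick and 92 mm tall, run between adjacent legs with their top edges flush with the underside of the top and their outer faces flush with the legs' outer faces.

B is a four-legged stool. The seat is a 253×326×38 mm slab whose top surface is at z = 386 mm; four square legs, each 36×36 mm in cross-section, run from the floor (z = 0) to the underside of the seat, each flush with a corner of the seat. Four stretchers, 36 mm wide and 21 mm tall, connect adjacent legs with their undersides at z = 250 mm, each running between the inner faces of the legs it joins and aligned with the legs' outer faces on the other axis.

C is a picture frame with a 347×873 mm rectangular opening (x by z) and a uniform 67 mm border on every side. Frame depth is 16 mm along y. It is built from two vertical stiles running the full outside height and two horizontal rails spanning the gap between the stiles.

Four stools sit around the table at the −y, +y, −x, +x sides. The picture frame is on top of the table, centred.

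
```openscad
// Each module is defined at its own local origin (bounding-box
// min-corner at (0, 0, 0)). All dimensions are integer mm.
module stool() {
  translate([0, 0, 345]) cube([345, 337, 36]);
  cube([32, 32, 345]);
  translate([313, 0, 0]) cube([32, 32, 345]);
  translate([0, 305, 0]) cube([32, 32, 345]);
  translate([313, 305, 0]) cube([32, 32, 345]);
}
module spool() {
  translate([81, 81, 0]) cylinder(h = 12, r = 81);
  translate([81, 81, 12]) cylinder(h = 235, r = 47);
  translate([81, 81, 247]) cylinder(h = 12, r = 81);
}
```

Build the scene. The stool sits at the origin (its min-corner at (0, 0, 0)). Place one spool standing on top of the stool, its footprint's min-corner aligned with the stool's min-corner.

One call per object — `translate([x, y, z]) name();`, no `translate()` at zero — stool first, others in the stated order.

stool();
translate([0, 0, 381]) spool();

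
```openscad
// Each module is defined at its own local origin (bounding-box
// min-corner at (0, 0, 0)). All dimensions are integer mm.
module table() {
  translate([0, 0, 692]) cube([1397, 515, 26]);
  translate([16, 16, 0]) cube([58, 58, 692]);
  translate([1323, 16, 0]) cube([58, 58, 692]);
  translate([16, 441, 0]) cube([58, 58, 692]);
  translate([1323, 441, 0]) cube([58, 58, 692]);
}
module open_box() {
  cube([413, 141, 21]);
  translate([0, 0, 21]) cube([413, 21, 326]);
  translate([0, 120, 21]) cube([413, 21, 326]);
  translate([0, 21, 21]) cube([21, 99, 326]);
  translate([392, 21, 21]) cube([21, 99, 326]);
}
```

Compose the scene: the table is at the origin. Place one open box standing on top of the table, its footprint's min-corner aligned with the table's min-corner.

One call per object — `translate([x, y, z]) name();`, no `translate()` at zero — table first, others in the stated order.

table();
translate([0, 0, 718]) open_box();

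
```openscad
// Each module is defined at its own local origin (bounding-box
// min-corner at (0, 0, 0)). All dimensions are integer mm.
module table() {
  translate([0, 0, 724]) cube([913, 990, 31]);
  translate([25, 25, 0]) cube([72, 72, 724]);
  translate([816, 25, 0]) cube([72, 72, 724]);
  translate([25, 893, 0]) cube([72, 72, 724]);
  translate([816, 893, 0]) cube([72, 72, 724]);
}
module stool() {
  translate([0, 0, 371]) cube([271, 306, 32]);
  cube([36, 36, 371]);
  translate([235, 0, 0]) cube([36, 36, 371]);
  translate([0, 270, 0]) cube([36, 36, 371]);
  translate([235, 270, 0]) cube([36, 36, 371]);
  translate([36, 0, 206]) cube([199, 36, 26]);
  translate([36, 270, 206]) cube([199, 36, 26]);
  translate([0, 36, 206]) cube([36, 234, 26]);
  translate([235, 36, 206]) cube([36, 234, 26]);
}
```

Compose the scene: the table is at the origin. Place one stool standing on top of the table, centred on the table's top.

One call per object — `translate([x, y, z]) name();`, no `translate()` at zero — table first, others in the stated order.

table();
translate([321, 342, 755]) stool();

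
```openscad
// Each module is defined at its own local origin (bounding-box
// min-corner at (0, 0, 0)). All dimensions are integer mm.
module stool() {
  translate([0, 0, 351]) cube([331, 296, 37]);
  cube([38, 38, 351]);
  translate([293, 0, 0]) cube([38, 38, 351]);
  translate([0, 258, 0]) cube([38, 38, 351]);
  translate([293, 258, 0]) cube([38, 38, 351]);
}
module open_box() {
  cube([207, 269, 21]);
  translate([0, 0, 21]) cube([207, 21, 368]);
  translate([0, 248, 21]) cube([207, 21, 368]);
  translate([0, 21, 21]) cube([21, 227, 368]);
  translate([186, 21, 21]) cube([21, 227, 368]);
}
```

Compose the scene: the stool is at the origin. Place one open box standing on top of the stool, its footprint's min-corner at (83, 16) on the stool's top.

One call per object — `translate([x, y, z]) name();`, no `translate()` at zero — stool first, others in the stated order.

stool();
translate([83, 16, 388]) open_box();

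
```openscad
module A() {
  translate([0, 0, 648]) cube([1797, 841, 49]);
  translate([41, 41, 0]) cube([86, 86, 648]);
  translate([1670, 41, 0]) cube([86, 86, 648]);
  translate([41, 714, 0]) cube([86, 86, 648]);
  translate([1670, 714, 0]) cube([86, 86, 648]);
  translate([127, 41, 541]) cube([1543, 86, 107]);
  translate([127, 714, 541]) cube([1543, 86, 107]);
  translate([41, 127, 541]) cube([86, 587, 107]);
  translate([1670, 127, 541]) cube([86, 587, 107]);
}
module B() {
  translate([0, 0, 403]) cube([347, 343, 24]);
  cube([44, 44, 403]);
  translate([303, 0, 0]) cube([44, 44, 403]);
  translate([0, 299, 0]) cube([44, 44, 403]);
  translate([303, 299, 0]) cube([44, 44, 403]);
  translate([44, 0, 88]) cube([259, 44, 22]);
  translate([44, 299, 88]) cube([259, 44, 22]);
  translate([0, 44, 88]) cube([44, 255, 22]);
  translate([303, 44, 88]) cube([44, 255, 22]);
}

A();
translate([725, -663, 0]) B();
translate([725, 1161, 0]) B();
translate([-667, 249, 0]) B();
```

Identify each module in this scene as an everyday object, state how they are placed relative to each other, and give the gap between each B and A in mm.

A is a table. B is a stool. Three stools sit around the table at the −y, +y, −x sides. The gap between each stool and the table is 320 mm.

Each stool's nearest face is 320 mm from the table's bounding box.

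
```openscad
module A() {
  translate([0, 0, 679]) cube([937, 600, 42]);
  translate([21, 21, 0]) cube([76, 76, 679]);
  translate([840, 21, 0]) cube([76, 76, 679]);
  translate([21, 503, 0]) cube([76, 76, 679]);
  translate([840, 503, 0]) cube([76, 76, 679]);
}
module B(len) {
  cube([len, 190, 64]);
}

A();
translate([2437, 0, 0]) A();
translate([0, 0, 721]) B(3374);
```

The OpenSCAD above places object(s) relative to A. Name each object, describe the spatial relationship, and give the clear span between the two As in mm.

A is a table. B is a beam. A beam spans the tops of two tables. The clear span between the two tables is 1500 mm.

Second table starts at x = 2437; first ends at x = 937; clear span = 2437 − 937 = 1500 mm.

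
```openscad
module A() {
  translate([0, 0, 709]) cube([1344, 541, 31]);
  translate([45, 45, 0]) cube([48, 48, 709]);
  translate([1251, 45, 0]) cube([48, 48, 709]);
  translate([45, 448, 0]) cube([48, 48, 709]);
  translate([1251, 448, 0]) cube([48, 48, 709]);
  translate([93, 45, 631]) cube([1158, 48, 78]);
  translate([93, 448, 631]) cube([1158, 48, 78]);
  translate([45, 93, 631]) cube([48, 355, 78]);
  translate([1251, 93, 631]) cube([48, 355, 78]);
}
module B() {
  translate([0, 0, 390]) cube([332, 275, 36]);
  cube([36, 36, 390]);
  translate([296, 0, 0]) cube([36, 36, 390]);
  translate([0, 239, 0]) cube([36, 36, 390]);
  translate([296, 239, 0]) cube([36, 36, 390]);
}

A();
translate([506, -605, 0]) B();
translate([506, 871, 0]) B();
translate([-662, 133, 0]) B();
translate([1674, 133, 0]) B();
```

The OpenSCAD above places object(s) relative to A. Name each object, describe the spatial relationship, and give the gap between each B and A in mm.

Each stool's nearest face is 330 mm from the table's bounding box.

A is a table. B is a stool. Four stools sit around the table at the −y, +y, −x, +x sides. The gap between each stool and the table is 330 mm.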